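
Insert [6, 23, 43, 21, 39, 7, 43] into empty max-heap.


Insert 6: [6]
Insert 23: [23, 6]
Insert 43: [43, 6, 23]
Insert 21: [43, 21, 23, 6]
Insert 39: [43, 39, 23, 6, 21]
Insert 7: [43, 39, 23, 6, 21, 7]
Insert 43: [43, 39, 43, 6, 21, 7, 23]

Final heap: [43, 39, 43, 6, 21, 7, 23]


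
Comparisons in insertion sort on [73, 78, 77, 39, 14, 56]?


Algorithm: insertion sort
Input: [73, 78, 77, 39, 14, 56]
Sorted: [14, 39, 56, 73, 77, 78]

14


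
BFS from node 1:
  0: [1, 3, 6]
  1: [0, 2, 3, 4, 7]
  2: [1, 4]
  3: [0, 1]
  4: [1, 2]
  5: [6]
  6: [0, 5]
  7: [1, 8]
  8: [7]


Visit 1, enqueue [0, 2, 3, 4, 7]
Visit 0, enqueue [6]
Visit 2, enqueue []
Visit 3, enqueue []
Visit 4, enqueue []
Visit 7, enqueue [8]
Visit 6, enqueue [5]
Visit 8, enqueue []
Visit 5, enqueue []

BFS order: [1, 0, 2, 3, 4, 7, 6, 8, 5]


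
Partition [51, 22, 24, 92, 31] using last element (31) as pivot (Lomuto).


Pivot: 31
  22 <= 31: swap -> [22, 51, 24, 92, 31]
  24 <= 31: swap -> [22, 24, 51, 92, 31]
Place pivot at 2: [22, 24, 31, 92, 51]

Partitioned: [22, 24, 31, 92, 51]


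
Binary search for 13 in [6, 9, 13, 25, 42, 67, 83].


Step 1: lo=0, hi=6, mid=3, val=25
Step 2: lo=0, hi=2, mid=1, val=9
Step 3: lo=2, hi=2, mid=2, val=13

Found at index 2


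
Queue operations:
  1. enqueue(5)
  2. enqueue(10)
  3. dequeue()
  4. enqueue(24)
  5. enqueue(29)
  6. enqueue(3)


enqueue(5) -> [5]
enqueue(10) -> [5, 10]
dequeue()->5, [10]
enqueue(24) -> [10, 24]
enqueue(29) -> [10, 24, 29]
enqueue(3) -> [10, 24, 29, 3]

Final queue: [10, 24, 29, 3]


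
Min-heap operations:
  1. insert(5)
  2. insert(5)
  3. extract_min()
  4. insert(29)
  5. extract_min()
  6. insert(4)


insert(5) -> [5]
insert(5) -> [5, 5]
extract_min()->5, [5]
insert(29) -> [5, 29]
extract_min()->5, [29]
insert(4) -> [4, 29]

Final heap: [4, 29]


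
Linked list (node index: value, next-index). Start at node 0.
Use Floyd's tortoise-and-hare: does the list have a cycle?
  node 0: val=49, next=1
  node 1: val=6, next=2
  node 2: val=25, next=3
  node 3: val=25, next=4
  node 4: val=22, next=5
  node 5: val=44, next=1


Floyd's tortoise (slow, +1) and hare (fast, +2):
  init: slow=0, fast=0
  step 1: slow=1, fast=2
  step 2: slow=2, fast=4
  step 3: slow=3, fast=1
  step 4: slow=4, fast=3
  step 5: slow=5, fast=5
  slow == fast at node 5: cycle detected

Cycle: yes


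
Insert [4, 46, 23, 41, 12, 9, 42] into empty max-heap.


Insert 4: [4]
Insert 46: [46, 4]
Insert 23: [46, 4, 23]
Insert 41: [46, 41, 23, 4]
Insert 12: [46, 41, 23, 4, 12]
Insert 9: [46, 41, 23, 4, 12, 9]
Insert 42: [46, 41, 42, 4, 12, 9, 23]

Final heap: [46, 41, 42, 4, 12, 9, 23]


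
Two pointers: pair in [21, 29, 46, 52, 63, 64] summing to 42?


lo=0(21)+hi=5(64)=85
lo=0(21)+hi=4(63)=84
lo=0(21)+hi=3(52)=73
lo=0(21)+hi=2(46)=67
lo=0(21)+hi=1(29)=50

No pair found


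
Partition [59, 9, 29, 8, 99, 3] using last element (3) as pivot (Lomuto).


Pivot: 3
Place pivot at 0: [3, 9, 29, 8, 99, 59]

Partitioned: [3, 9, 29, 8, 99, 59]


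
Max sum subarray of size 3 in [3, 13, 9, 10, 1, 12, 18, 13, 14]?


[0:3]: 25
[1:4]: 32
[2:5]: 20
[3:6]: 23
[4:7]: 31
[5:8]: 43
[6:9]: 45

Max: 45 at [6:9]


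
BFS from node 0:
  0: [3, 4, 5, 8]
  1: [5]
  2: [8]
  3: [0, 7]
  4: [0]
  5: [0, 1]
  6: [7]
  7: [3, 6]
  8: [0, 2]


Visit 0, enqueue [3, 4, 5, 8]
Visit 3, enqueue [7]
Visit 4, enqueue []
Visit 5, enqueue [1]
Visit 8, enqueue [2]
Visit 7, enqueue [6]
Visit 1, enqueue []
Visit 2, enqueue []
Visit 6, enqueue []

BFS order: [0, 3, 4, 5, 8, 7, 1, 2, 6]


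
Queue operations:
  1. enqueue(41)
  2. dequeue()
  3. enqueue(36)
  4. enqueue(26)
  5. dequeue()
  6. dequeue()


enqueue(41) -> [41]
dequeue()->41, []
enqueue(36) -> [36]
enqueue(26) -> [36, 26]
dequeue()->36, [26]
dequeue()->26, []

Final queue: []


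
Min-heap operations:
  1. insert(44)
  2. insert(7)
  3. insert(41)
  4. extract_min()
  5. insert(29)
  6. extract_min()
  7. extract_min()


insert(44) -> [44]
insert(7) -> [7, 44]
insert(41) -> [7, 44, 41]
extract_min()->7, [41, 44]
insert(29) -> [29, 44, 41]
extract_min()->29, [41, 44]
extract_min()->41, [44]

Final heap: [44]


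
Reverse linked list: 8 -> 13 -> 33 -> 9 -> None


Step 1: curr=8, set curr.next=prev(None) | reversed so far: 8
Step 2: curr=13, set curr.next=prev(8) | reversed so far: 13 -> 8
Step 3: curr=33, set curr.next=prev(13) | reversed so far: 33 -> 13 -> 8
Step 4: curr=9, set curr.next=prev(33) | reversed so far: 9 -> 33 -> 13 -> 8

9 -> 33 -> 13 -> 8 -> None


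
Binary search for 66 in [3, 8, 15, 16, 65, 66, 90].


Step 1: lo=0, hi=6, mid=3, val=16
Step 2: lo=4, hi=6, mid=5, val=66

Found at index 5


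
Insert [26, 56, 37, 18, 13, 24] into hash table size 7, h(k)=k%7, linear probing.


Insert 26: h=5 -> slot 5
Insert 56: h=0 -> slot 0
Insert 37: h=2 -> slot 2
Insert 18: h=4 -> slot 4
Insert 13: h=6 -> slot 6
Insert 24: h=3 -> slot 3

Table: [56, None, 37, 24, 18, 26, 13]


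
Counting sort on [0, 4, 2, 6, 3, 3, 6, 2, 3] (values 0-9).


Input: [0, 4, 2, 6, 3, 3, 6, 2, 3]
Counts: [1, 0, 2, 3, 1, 0, 2, 0, 0, 0]

Sorted: [0, 2, 2, 3, 3, 3, 4, 6, 6]


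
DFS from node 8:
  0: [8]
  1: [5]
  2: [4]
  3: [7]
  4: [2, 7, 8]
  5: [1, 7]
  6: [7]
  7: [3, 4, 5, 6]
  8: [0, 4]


Visit 8, push [4, 0]
Visit 0, push []
Visit 4, push [7, 2]
Visit 2, push []
Visit 7, push [6, 5, 3]
Visit 3, push []
Visit 5, push [1]
Visit 1, push []
Visit 6, push []

DFS order: [8, 0, 4, 2, 7, 3, 5, 1, 6]


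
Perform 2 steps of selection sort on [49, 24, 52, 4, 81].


Initial: [49, 24, 52, 4, 81]
Step 1: min=4 at 3
  Swap: [4, 24, 52, 49, 81]
Step 2: min=24 at 1
  Swap: [4, 24, 52, 49, 81]

After 2 steps: [4, 24, 52, 49, 81]


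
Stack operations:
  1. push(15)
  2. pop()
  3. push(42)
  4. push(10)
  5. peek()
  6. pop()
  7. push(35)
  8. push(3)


push(15) -> [15]
pop()->15, []
push(42) -> [42]
push(10) -> [42, 10]
peek()->10
pop()->10, [42]
push(35) -> [42, 35]
push(3) -> [42, 35, 3]

Final stack: [42, 35, 3]


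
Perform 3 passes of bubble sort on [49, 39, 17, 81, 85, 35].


Initial: [49, 39, 17, 81, 85, 35]
Pass 1: [39, 17, 49, 81, 35, 85] (3 swaps)
Pass 2: [17, 39, 49, 35, 81, 85] (2 swaps)
Pass 3: [17, 39, 35, 49, 81, 85] (1 swaps)

After 3 passes: [17, 39, 35, 49, 81, 85]


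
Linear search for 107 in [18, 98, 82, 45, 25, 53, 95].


i=0: 18!=107
i=1: 98!=107
i=2: 82!=107
i=3: 45!=107
i=4: 25!=107
i=5: 53!=107
i=6: 95!=107

Not found, 7 comps


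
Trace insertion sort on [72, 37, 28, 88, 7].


Initial: [72, 37, 28, 88, 7]
Insert 37: [37, 72, 28, 88, 7]
Insert 28: [28, 37, 72, 88, 7]
Insert 88: [28, 37, 72, 88, 7]
Insert 7: [7, 28, 37, 72, 88]

Sorted: [7, 28, 37, 72, 88]


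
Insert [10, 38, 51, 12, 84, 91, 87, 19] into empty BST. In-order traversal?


Insert 10: root
Insert 38: R from 10
Insert 51: R from 10 -> R from 38
Insert 12: R from 10 -> L from 38
Insert 84: R from 10 -> R from 38 -> R from 51
Insert 91: R from 10 -> R from 38 -> R from 51 -> R from 84
Insert 87: R from 10 -> R from 38 -> R from 51 -> R from 84 -> L from 91
Insert 19: R from 10 -> L from 38 -> R from 12

In-order: [10, 12, 19, 38, 51, 84, 87, 91]


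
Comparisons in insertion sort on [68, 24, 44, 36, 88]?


Algorithm: insertion sort
Input: [68, 24, 44, 36, 88]
Sorted: [24, 36, 44, 68, 88]

7


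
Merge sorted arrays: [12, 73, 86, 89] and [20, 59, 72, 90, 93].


Take 12 from A
Take 20 from B
Take 59 from B
Take 72 from B
Take 73 from A
Take 86 from A
Take 89 from A

Merged: [12, 20, 59, 72, 73, 86, 89, 90, 93]


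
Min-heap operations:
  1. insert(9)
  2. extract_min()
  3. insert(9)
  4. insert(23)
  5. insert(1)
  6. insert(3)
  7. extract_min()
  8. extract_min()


insert(9) -> [9]
extract_min()->9, []
insert(9) -> [9]
insert(23) -> [9, 23]
insert(1) -> [1, 23, 9]
insert(3) -> [1, 3, 9, 23]
extract_min()->1, [3, 23, 9]
extract_min()->3, [9, 23]

Final heap: [9, 23]


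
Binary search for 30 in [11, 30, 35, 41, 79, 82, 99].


Step 1: lo=0, hi=6, mid=3, val=41
Step 2: lo=0, hi=2, mid=1, val=30

Found at index 1


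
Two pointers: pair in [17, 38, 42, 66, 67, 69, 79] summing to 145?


lo=0(17)+hi=6(79)=96
lo=1(38)+hi=6(79)=117
lo=2(42)+hi=6(79)=121
lo=3(66)+hi=6(79)=145

Yes: 66+79=145


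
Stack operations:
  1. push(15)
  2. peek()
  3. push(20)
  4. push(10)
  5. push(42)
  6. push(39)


push(15) -> [15]
peek()->15
push(20) -> [15, 20]
push(10) -> [15, 20, 10]
push(42) -> [15, 20, 10, 42]
push(39) -> [15, 20, 10, 42, 39]

Final stack: [15, 20, 10, 42, 39]


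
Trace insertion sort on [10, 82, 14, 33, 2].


Initial: [10, 82, 14, 33, 2]
Insert 82: [10, 82, 14, 33, 2]
Insert 14: [10, 14, 82, 33, 2]
Insert 33: [10, 14, 33, 82, 2]
Insert 2: [2, 10, 14, 33, 82]

Sorted: [2, 10, 14, 33, 82]


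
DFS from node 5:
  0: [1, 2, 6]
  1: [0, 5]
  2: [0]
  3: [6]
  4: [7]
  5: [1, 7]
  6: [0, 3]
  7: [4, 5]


Visit 5, push [7, 1]
Visit 1, push [0]
Visit 0, push [6, 2]
Visit 2, push []
Visit 6, push [3]
Visit 3, push []
Visit 7, push [4]
Visit 4, push []

DFS order: [5, 1, 0, 2, 6, 3, 7, 4]


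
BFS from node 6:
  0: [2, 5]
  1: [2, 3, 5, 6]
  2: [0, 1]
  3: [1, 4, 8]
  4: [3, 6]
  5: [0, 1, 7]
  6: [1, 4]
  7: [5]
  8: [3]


Visit 6, enqueue [1, 4]
Visit 1, enqueue [2, 3, 5]
Visit 4, enqueue []
Visit 2, enqueue [0]
Visit 3, enqueue [8]
Visit 5, enqueue [7]
Visit 0, enqueue []
Visit 8, enqueue []
Visit 7, enqueue []

BFS order: [6, 1, 4, 2, 3, 5, 0, 8, 7]


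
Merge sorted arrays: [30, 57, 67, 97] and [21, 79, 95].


Take 21 from B
Take 30 from A
Take 57 from A
Take 67 from A
Take 79 from B
Take 95 from B

Merged: [21, 30, 57, 67, 79, 95, 97]


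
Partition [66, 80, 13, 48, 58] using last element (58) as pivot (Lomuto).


Pivot: 58
  13 <= 58: swap -> [13, 80, 66, 48, 58]
  48 <= 58: swap -> [13, 48, 66, 80, 58]
Place pivot at 2: [13, 48, 58, 80, 66]

Partitioned: [13, 48, 58, 80, 66]


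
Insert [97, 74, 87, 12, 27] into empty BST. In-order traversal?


Insert 97: root
Insert 74: L from 97
Insert 87: L from 97 -> R from 74
Insert 12: L from 97 -> L from 74
Insert 27: L from 97 -> L from 74 -> R from 12

In-order: [12, 27, 74, 87, 97]


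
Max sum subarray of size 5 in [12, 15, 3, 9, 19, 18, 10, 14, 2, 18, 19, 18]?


[0:5]: 58
[1:6]: 64
[2:7]: 59
[3:8]: 70
[4:9]: 63
[5:10]: 62
[6:11]: 63
[7:12]: 71

Max: 71 at [7:12]


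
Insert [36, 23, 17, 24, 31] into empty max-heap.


Insert 36: [36]
Insert 23: [36, 23]
Insert 17: [36, 23, 17]
Insert 24: [36, 24, 17, 23]
Insert 31: [36, 31, 17, 23, 24]

Final heap: [36, 31, 17, 23, 24]


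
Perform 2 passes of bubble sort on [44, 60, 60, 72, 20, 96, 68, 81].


Initial: [44, 60, 60, 72, 20, 96, 68, 81]
Pass 1: [44, 60, 60, 20, 72, 68, 81, 96] (3 swaps)
Pass 2: [44, 60, 20, 60, 68, 72, 81, 96] (2 swaps)

After 2 passes: [44, 60, 20, 60, 68, 72, 81, 96]


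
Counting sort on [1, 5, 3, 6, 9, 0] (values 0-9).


Input: [1, 5, 3, 6, 9, 0]
Counts: [1, 1, 0, 1, 0, 1, 1, 0, 0, 1]

Sorted: [0, 1, 3, 5, 6, 9]


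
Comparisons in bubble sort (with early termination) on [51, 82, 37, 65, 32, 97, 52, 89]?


Algorithm: bubble sort (with early termination)
Input: [51, 82, 37, 65, 32, 97, 52, 89]
Sorted: [32, 37, 51, 52, 65, 82, 89, 97]

25


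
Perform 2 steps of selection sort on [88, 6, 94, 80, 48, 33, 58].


Initial: [88, 6, 94, 80, 48, 33, 58]
Step 1: min=6 at 1
  Swap: [6, 88, 94, 80, 48, 33, 58]
Step 2: min=33 at 5
  Swap: [6, 33, 94, 80, 48, 88, 58]

After 2 steps: [6, 33, 94, 80, 48, 88, 58]


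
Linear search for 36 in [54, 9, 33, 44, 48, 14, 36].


i=0: 54!=36
i=1: 9!=36
i=2: 33!=36
i=3: 44!=36
i=4: 48!=36
i=5: 14!=36
i=6: 36==36 found!

Found at 6, 7 comps


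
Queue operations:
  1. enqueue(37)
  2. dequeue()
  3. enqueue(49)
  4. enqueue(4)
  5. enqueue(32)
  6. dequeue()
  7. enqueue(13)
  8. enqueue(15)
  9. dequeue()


enqueue(37) -> [37]
dequeue()->37, []
enqueue(49) -> [49]
enqueue(4) -> [49, 4]
enqueue(32) -> [49, 4, 32]
dequeue()->49, [4, 32]
enqueue(13) -> [4, 32, 13]
enqueue(15) -> [4, 32, 13, 15]
dequeue()->4, [32, 13, 15]

Final queue: [32, 13, 15]


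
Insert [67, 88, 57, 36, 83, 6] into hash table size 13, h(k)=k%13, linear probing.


Insert 67: h=2 -> slot 2
Insert 88: h=10 -> slot 10
Insert 57: h=5 -> slot 5
Insert 36: h=10, 1 probes -> slot 11
Insert 83: h=5, 1 probes -> slot 6
Insert 6: h=6, 1 probes -> slot 7

Table: [None, None, 67, None, None, 57, 83, 6, None, None, 88, 36, None]


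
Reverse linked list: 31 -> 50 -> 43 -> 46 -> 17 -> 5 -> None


Step 1: curr=31, set curr.next=prev(None) | reversed so far: 31
Step 2: curr=50, set curr.next=prev(31) | reversed so far: 50 -> 31
Step 3: curr=43, set curr.next=prev(50) | reversed so far: 43 -> 50 -> 31
Step 4: curr=46, set curr.next=prev(43) | reversed so far: 46 -> 43 -> 50 -> 31
Step 5: curr=17, set curr.next=prev(46) | reversed so far: 17 -> 46 -> 43 -> 50 -> 31
Step 6: curr=5, set curr.next=prev(17) | reversed so far: 5 -> 17 -> 46 -> 43 -> 50 -> 31

5 -> 17 -> 46 -> 43 -> 50 -> 31 -> None


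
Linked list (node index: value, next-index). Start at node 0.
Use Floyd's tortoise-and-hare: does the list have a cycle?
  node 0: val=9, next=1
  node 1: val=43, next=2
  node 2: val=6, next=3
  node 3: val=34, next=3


Floyd's tortoise (slow, +1) and hare (fast, +2):
  init: slow=0, fast=0
  step 1: slow=1, fast=2
  step 2: slow=2, fast=3
  step 3: slow=3, fast=3
  slow == fast at node 3: cycle detected

Cycle: yes


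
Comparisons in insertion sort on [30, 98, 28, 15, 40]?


Algorithm: insertion sort
Input: [30, 98, 28, 15, 40]
Sorted: [15, 28, 30, 40, 98]

8


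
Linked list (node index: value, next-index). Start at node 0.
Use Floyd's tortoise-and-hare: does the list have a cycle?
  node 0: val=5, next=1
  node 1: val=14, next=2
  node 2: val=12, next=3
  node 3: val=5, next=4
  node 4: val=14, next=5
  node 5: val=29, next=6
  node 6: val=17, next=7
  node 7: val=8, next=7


Floyd's tortoise (slow, +1) and hare (fast, +2):
  init: slow=0, fast=0
  step 1: slow=1, fast=2
  step 2: slow=2, fast=4
  step 3: slow=3, fast=6
  step 4: slow=4, fast=7
  step 5: slow=5, fast=7
  step 6: slow=6, fast=7
  step 7: slow=7, fast=7
  slow == fast at node 7: cycle detected

Cycle: yes


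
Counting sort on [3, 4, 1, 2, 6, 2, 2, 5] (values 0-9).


Input: [3, 4, 1, 2, 6, 2, 2, 5]
Counts: [0, 1, 3, 1, 1, 1, 1, 0, 0, 0]

Sorted: [1, 2, 2, 2, 3, 4, 5, 6]


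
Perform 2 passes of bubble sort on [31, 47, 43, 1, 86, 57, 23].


Initial: [31, 47, 43, 1, 86, 57, 23]
Pass 1: [31, 43, 1, 47, 57, 23, 86] (4 swaps)
Pass 2: [31, 1, 43, 47, 23, 57, 86] (2 swaps)

After 2 passes: [31, 1, 43, 47, 23, 57, 86]


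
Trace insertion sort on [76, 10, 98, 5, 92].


Initial: [76, 10, 98, 5, 92]
Insert 10: [10, 76, 98, 5, 92]
Insert 98: [10, 76, 98, 5, 92]
Insert 5: [5, 10, 76, 98, 92]
Insert 92: [5, 10, 76, 92, 98]

Sorted: [5, 10, 76, 92, 98]


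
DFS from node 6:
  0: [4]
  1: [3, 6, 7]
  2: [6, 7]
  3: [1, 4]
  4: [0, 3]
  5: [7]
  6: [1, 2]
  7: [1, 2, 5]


Visit 6, push [2, 1]
Visit 1, push [7, 3]
Visit 3, push [4]
Visit 4, push [0]
Visit 0, push []
Visit 7, push [5, 2]
Visit 2, push []
Visit 5, push []

DFS order: [6, 1, 3, 4, 0, 7, 2, 5]


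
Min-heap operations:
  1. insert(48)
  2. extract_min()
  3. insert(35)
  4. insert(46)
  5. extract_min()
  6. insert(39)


insert(48) -> [48]
extract_min()->48, []
insert(35) -> [35]
insert(46) -> [35, 46]
extract_min()->35, [46]
insert(39) -> [39, 46]

Final heap: [39, 46]


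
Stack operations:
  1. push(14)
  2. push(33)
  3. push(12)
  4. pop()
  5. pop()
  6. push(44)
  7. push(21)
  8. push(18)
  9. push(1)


push(14) -> [14]
push(33) -> [14, 33]
push(12) -> [14, 33, 12]
pop()->12, [14, 33]
pop()->33, [14]
push(44) -> [14, 44]
push(21) -> [14, 44, 21]
push(18) -> [14, 44, 21, 18]
push(1) -> [14, 44, 21, 18, 1]

Final stack: [14, 44, 21, 18, 1]


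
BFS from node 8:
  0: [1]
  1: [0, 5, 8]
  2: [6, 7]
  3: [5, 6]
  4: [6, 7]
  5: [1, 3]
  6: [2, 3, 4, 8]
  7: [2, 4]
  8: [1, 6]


Visit 8, enqueue [1, 6]
Visit 1, enqueue [0, 5]
Visit 6, enqueue [2, 3, 4]
Visit 0, enqueue []
Visit 5, enqueue []
Visit 2, enqueue [7]
Visit 3, enqueue []
Visit 4, enqueue []
Visit 7, enqueue []

BFS order: [8, 1, 6, 0, 5, 2, 3, 4, 7]


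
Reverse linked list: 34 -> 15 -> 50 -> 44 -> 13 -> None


Step 1: curr=34, set curr.next=prev(None) | reversed so far: 34
Step 2: curr=15, set curr.next=prev(34) | reversed so far: 15 -> 34
Step 3: curr=50, set curr.next=prev(15) | reversed so far: 50 -> 15 -> 34
Step 4: curr=44, set curr.next=prev(50) | reversed so far: 44 -> 50 -> 15 -> 34
Step 5: curr=13, set curr.next=prev(44) | reversed so far: 13 -> 44 -> 50 -> 15 -> 34

13 -> 44 -> 50 -> 15 -> 34 -> None


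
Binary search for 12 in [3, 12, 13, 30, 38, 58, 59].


Step 1: lo=0, hi=6, mid=3, val=30
Step 2: lo=0, hi=2, mid=1, val=12

Found at index 1


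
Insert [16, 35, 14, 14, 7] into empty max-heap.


Insert 16: [16]
Insert 35: [35, 16]
Insert 14: [35, 16, 14]
Insert 14: [35, 16, 14, 14]
Insert 7: [35, 16, 14, 14, 7]

Final heap: [35, 16, 14, 14, 7]


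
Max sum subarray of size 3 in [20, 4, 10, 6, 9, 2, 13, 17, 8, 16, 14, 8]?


[0:3]: 34
[1:4]: 20
[2:5]: 25
[3:6]: 17
[4:7]: 24
[5:8]: 32
[6:9]: 38
[7:10]: 41
[8:11]: 38
[9:12]: 38

Max: 41 at [7:10]


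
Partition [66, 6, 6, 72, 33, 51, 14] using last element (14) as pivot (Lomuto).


Pivot: 14
  6 <= 14: swap -> [6, 66, 6, 72, 33, 51, 14]
  6 <= 14: swap -> [6, 6, 66, 72, 33, 51, 14]
Place pivot at 2: [6, 6, 14, 72, 33, 51, 66]

Partitioned: [6, 6, 14, 72, 33, 51, 66]


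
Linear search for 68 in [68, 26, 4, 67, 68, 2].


i=0: 68==68 found!

Found at 0, 1 comps


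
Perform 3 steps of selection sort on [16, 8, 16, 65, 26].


Initial: [16, 8, 16, 65, 26]
Step 1: min=8 at 1
  Swap: [8, 16, 16, 65, 26]
Step 2: min=16 at 1
  Swap: [8, 16, 16, 65, 26]
Step 3: min=16 at 2
  Swap: [8, 16, 16, 65, 26]

After 3 steps: [8, 16, 16, 65, 26]


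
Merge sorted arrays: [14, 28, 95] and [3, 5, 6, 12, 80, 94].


Take 3 from B
Take 5 from B
Take 6 from B
Take 12 from B
Take 14 from A
Take 28 from A
Take 80 from B
Take 94 from B

Merged: [3, 5, 6, 12, 14, 28, 80, 94, 95]


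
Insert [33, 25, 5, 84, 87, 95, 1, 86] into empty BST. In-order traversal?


Insert 33: root
Insert 25: L from 33
Insert 5: L from 33 -> L from 25
Insert 84: R from 33
Insert 87: R from 33 -> R from 84
Insert 95: R from 33 -> R from 84 -> R from 87
Insert 1: L from 33 -> L from 25 -> L from 5
Insert 86: R from 33 -> R from 84 -> L from 87

In-order: [1, 5, 25, 33, 84, 86, 87, 95]


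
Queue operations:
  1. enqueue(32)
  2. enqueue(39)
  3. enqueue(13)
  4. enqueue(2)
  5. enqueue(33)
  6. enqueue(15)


enqueue(32) -> [32]
enqueue(39) -> [32, 39]
enqueue(13) -> [32, 39, 13]
enqueue(2) -> [32, 39, 13, 2]
enqueue(33) -> [32, 39, 13, 2, 33]
enqueue(15) -> [32, 39, 13, 2, 33, 15]

Final queue: [32, 39, 13, 2, 33, 15]


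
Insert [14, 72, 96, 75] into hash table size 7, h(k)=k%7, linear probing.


Insert 14: h=0 -> slot 0
Insert 72: h=2 -> slot 2
Insert 96: h=5 -> slot 5
Insert 75: h=5, 1 probes -> slot 6

Table: [14, None, 72, None, None, 96, 75]


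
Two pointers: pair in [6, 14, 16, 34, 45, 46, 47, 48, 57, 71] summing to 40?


lo=0(6)+hi=9(71)=77
lo=0(6)+hi=8(57)=63
lo=0(6)+hi=7(48)=54
lo=0(6)+hi=6(47)=53
lo=0(6)+hi=5(46)=52
lo=0(6)+hi=4(45)=51
lo=0(6)+hi=3(34)=40

Yes: 6+34=40


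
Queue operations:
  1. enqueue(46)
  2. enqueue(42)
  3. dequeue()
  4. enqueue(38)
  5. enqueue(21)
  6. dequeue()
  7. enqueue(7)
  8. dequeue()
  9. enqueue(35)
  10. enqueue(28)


enqueue(46) -> [46]
enqueue(42) -> [46, 42]
dequeue()->46, [42]
enqueue(38) -> [42, 38]
enqueue(21) -> [42, 38, 21]
dequeue()->42, [38, 21]
enqueue(7) -> [38, 21, 7]
dequeue()->38, [21, 7]
enqueue(35) -> [21, 7, 35]
enqueue(28) -> [21, 7, 35, 28]

Final queue: [21, 7, 35, 28]


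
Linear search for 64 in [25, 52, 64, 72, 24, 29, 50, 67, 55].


i=0: 25!=64
i=1: 52!=64
i=2: 64==64 found!

Found at 2, 3 comps


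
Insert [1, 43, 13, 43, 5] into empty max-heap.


Insert 1: [1]
Insert 43: [43, 1]
Insert 13: [43, 1, 13]
Insert 43: [43, 43, 13, 1]
Insert 5: [43, 43, 13, 1, 5]

Final heap: [43, 43, 13, 1, 5]


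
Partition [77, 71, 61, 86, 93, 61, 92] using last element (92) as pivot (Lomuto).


Pivot: 92
  77 <= 92: advance i (no swap)
  71 <= 92: advance i (no swap)
  61 <= 92: advance i (no swap)
  86 <= 92: advance i (no swap)
  61 <= 92: swap -> [77, 71, 61, 86, 61, 93, 92]
Place pivot at 5: [77, 71, 61, 86, 61, 92, 93]

Partitioned: [77, 71, 61, 86, 61, 92, 93]


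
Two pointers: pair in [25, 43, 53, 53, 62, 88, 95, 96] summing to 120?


lo=0(25)+hi=7(96)=121
lo=0(25)+hi=6(95)=120

Yes: 25+95=120


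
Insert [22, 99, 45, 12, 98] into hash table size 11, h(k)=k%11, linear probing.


Insert 22: h=0 -> slot 0
Insert 99: h=0, 1 probes -> slot 1
Insert 45: h=1, 1 probes -> slot 2
Insert 12: h=1, 2 probes -> slot 3
Insert 98: h=10 -> slot 10

Table: [22, 99, 45, 12, None, None, None, None, None, None, 98]


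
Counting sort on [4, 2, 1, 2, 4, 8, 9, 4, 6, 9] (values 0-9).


Input: [4, 2, 1, 2, 4, 8, 9, 4, 6, 9]
Counts: [0, 1, 2, 0, 3, 0, 1, 0, 1, 2]

Sorted: [1, 2, 2, 4, 4, 4, 6, 8, 9, 9]


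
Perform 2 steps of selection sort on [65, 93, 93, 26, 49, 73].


Initial: [65, 93, 93, 26, 49, 73]
Step 1: min=26 at 3
  Swap: [26, 93, 93, 65, 49, 73]
Step 2: min=49 at 4
  Swap: [26, 49, 93, 65, 93, 73]

After 2 steps: [26, 49, 93, 65, 93, 73]


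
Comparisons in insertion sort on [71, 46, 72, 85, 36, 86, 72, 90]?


Algorithm: insertion sort
Input: [71, 46, 72, 85, 36, 86, 72, 90]
Sorted: [36, 46, 71, 72, 72, 85, 86, 90]

12


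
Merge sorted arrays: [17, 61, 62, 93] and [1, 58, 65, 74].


Take 1 from B
Take 17 from A
Take 58 from B
Take 61 from A
Take 62 from A
Take 65 from B
Take 74 from B

Merged: [1, 17, 58, 61, 62, 65, 74, 93]


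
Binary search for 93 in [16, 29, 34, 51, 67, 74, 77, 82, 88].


Step 1: lo=0, hi=8, mid=4, val=67
Step 2: lo=5, hi=8, mid=6, val=77
Step 3: lo=7, hi=8, mid=7, val=82
Step 4: lo=8, hi=8, mid=8, val=88

Not found


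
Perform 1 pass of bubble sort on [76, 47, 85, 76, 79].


Initial: [76, 47, 85, 76, 79]
Pass 1: [47, 76, 76, 79, 85] (3 swaps)

After 1 pass: [47, 76, 76, 79, 85]


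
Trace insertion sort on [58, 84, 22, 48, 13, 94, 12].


Initial: [58, 84, 22, 48, 13, 94, 12]
Insert 84: [58, 84, 22, 48, 13, 94, 12]
Insert 22: [22, 58, 84, 48, 13, 94, 12]
Insert 48: [22, 48, 58, 84, 13, 94, 12]
Insert 13: [13, 22, 48, 58, 84, 94, 12]
Insert 94: [13, 22, 48, 58, 84, 94, 12]
Insert 12: [12, 13, 22, 48, 58, 84, 94]

Sorted: [12, 13, 22, 48, 58, 84, 94]


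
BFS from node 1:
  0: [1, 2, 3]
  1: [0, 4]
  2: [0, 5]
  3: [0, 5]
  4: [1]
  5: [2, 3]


Visit 1, enqueue [0, 4]
Visit 0, enqueue [2, 3]
Visit 4, enqueue []
Visit 2, enqueue [5]
Visit 3, enqueue []
Visit 5, enqueue []

BFS order: [1, 0, 4, 2, 3, 5]


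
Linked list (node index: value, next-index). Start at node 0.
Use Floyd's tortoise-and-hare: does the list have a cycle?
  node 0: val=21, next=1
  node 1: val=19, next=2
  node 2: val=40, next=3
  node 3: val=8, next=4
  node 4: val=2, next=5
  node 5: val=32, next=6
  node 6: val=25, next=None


Floyd's tortoise (slow, +1) and hare (fast, +2):
  init: slow=0, fast=0
  step 1: slow=1, fast=2
  step 2: slow=2, fast=4
  step 3: slow=3, fast=6
  step 4: fast -> None, no cycle

Cycle: no


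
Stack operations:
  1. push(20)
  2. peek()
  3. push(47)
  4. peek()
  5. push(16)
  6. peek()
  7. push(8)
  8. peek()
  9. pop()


push(20) -> [20]
peek()->20
push(47) -> [20, 47]
peek()->47
push(16) -> [20, 47, 16]
peek()->16
push(8) -> [20, 47, 16, 8]
peek()->8
pop()->8, [20, 47, 16]

Final stack: [20, 47, 16]


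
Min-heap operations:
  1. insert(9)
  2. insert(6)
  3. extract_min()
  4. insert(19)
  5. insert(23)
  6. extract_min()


insert(9) -> [9]
insert(6) -> [6, 9]
extract_min()->6, [9]
insert(19) -> [9, 19]
insert(23) -> [9, 19, 23]
extract_min()->9, [19, 23]

Final heap: [19, 23]


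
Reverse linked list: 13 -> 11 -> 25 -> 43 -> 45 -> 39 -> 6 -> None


Step 1: curr=13, set curr.next=prev(None) | reversed so far: 13
Step 2: curr=11, set curr.next=prev(13) | reversed so far: 11 -> 13
Step 3: curr=25, set curr.next=prev(11) | reversed so far: 25 -> 11 -> 13
Step 4: curr=43, set curr.next=prev(25) | reversed so far: 43 -> 25 -> 11 -> 13
Step 5: curr=45, set curr.next=prev(43) | reversed so far: 45 -> 43 -> 25 -> 11 -> 13
Step 6: curr=39, set curr.next=prev(45) | reversed so far: 39 -> 45 -> 43 -> 25 -> 11 -> 13
Step 7: curr=6, set curr.next=prev(39) | reversed so far: 6 -> 39 -> 45 -> 43 -> 25 -> 11 -> 13

6 -> 39 -> 45 -> 43 -> 25 -> 11 -> 13 -> None


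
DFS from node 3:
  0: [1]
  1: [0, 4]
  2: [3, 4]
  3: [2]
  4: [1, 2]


Visit 3, push [2]
Visit 2, push [4]
Visit 4, push [1]
Visit 1, push [0]
Visit 0, push []

DFS order: [3, 2, 4, 1, 0]


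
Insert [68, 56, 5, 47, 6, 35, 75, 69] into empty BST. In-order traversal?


Insert 68: root
Insert 56: L from 68
Insert 5: L from 68 -> L from 56
Insert 47: L from 68 -> L from 56 -> R from 5
Insert 6: L from 68 -> L from 56 -> R from 5 -> L from 47
Insert 35: L from 68 -> L from 56 -> R from 5 -> L from 47 -> R from 6
Insert 75: R from 68
Insert 69: R from 68 -> L from 75

In-order: [5, 6, 35, 47, 56, 68, 69, 75]


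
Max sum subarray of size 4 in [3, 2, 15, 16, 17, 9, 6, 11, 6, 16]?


[0:4]: 36
[1:5]: 50
[2:6]: 57
[3:7]: 48
[4:8]: 43
[5:9]: 32
[6:10]: 39

Max: 57 at [2:6]


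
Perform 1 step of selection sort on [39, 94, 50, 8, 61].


Initial: [39, 94, 50, 8, 61]
Step 1: min=8 at 3
  Swap: [8, 94, 50, 39, 61]

After 1 step: [8, 94, 50, 39, 61]


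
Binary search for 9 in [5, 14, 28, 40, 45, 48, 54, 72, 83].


Step 1: lo=0, hi=8, mid=4, val=45
Step 2: lo=0, hi=3, mid=1, val=14
Step 3: lo=0, hi=0, mid=0, val=5

Not found


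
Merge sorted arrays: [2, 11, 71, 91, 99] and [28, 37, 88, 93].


Take 2 from A
Take 11 from A
Take 28 from B
Take 37 from B
Take 71 from A
Take 88 from B
Take 91 from A
Take 93 from B

Merged: [2, 11, 28, 37, 71, 88, 91, 93, 99]


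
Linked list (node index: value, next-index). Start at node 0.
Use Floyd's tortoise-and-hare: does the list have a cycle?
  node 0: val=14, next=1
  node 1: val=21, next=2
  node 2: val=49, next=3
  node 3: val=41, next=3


Floyd's tortoise (slow, +1) and hare (fast, +2):
  init: slow=0, fast=0
  step 1: slow=1, fast=2
  step 2: slow=2, fast=3
  step 3: slow=3, fast=3
  slow == fast at node 3: cycle detected

Cycle: yes


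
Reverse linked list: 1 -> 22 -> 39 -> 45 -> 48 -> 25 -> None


Step 1: curr=1, set curr.next=prev(None) | reversed so far: 1
Step 2: curr=22, set curr.next=prev(1) | reversed so far: 22 -> 1
Step 3: curr=39, set curr.next=prev(22) | reversed so far: 39 -> 22 -> 1
Step 4: curr=45, set curr.next=prev(39) | reversed so far: 45 -> 39 -> 22 -> 1
Step 5: curr=48, set curr.next=prev(45) | reversed so far: 48 -> 45 -> 39 -> 22 -> 1
Step 6: curr=25, set curr.next=prev(48) | reversed so far: 25 -> 48 -> 45 -> 39 -> 22 -> 1

25 -> 48 -> 45 -> 39 -> 22 -> 1 -> None


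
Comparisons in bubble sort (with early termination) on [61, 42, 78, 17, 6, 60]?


Algorithm: bubble sort (with early termination)
Input: [61, 42, 78, 17, 6, 60]
Sorted: [6, 17, 42, 60, 61, 78]

15


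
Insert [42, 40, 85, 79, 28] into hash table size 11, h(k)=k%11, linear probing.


Insert 42: h=9 -> slot 9
Insert 40: h=7 -> slot 7
Insert 85: h=8 -> slot 8
Insert 79: h=2 -> slot 2
Insert 28: h=6 -> slot 6

Table: [None, None, 79, None, None, None, 28, 40, 85, 42, None]


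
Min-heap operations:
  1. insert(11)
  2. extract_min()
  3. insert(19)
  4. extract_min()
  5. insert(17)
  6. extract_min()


insert(11) -> [11]
extract_min()->11, []
insert(19) -> [19]
extract_min()->19, []
insert(17) -> [17]
extract_min()->17, []

Final heap: []


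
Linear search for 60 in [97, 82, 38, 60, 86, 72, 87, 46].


i=0: 97!=60
i=1: 82!=60
i=2: 38!=60
i=3: 60==60 found!

Found at 3, 4 comps


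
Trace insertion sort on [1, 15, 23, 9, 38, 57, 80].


Initial: [1, 15, 23, 9, 38, 57, 80]
Insert 15: [1, 15, 23, 9, 38, 57, 80]
Insert 23: [1, 15, 23, 9, 38, 57, 80]
Insert 9: [1, 9, 15, 23, 38, 57, 80]
Insert 38: [1, 9, 15, 23, 38, 57, 80]
Insert 57: [1, 9, 15, 23, 38, 57, 80]
Insert 80: [1, 9, 15, 23, 38, 57, 80]

Sorted: [1, 9, 15, 23, 38, 57, 80]


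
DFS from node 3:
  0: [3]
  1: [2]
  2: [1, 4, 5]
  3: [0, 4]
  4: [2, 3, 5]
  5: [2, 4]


Visit 3, push [4, 0]
Visit 0, push []
Visit 4, push [5, 2]
Visit 2, push [5, 1]
Visit 1, push []
Visit 5, push []

DFS order: [3, 0, 4, 2, 1, 5]


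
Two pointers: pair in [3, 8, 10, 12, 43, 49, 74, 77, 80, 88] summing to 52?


lo=0(3)+hi=9(88)=91
lo=0(3)+hi=8(80)=83
lo=0(3)+hi=7(77)=80
lo=0(3)+hi=6(74)=77
lo=0(3)+hi=5(49)=52

Yes: 3+49=52


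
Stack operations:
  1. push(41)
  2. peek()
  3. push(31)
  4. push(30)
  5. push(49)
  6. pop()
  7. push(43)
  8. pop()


push(41) -> [41]
peek()->41
push(31) -> [41, 31]
push(30) -> [41, 31, 30]
push(49) -> [41, 31, 30, 49]
pop()->49, [41, 31, 30]
push(43) -> [41, 31, 30, 43]
pop()->43, [41, 31, 30]

Final stack: [41, 31, 30]


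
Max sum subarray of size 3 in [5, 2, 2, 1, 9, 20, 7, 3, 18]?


[0:3]: 9
[1:4]: 5
[2:5]: 12
[3:6]: 30
[4:7]: 36
[5:8]: 30
[6:9]: 28

Max: 36 at [4:7]


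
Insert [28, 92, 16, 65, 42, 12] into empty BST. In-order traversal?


Insert 28: root
Insert 92: R from 28
Insert 16: L from 28
Insert 65: R from 28 -> L from 92
Insert 42: R from 28 -> L from 92 -> L from 65
Insert 12: L from 28 -> L from 16

In-order: [12, 16, 28, 42, 65, 92]


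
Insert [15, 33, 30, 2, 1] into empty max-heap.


Insert 15: [15]
Insert 33: [33, 15]
Insert 30: [33, 15, 30]
Insert 2: [33, 15, 30, 2]
Insert 1: [33, 15, 30, 2, 1]

Final heap: [33, 15, 30, 2, 1]


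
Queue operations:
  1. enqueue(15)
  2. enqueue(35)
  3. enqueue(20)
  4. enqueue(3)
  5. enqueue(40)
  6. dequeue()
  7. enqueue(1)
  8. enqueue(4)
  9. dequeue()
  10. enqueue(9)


enqueue(15) -> [15]
enqueue(35) -> [15, 35]
enqueue(20) -> [15, 35, 20]
enqueue(3) -> [15, 35, 20, 3]
enqueue(40) -> [15, 35, 20, 3, 40]
dequeue()->15, [35, 20, 3, 40]
enqueue(1) -> [35, 20, 3, 40, 1]
enqueue(4) -> [35, 20, 3, 40, 1, 4]
dequeue()->35, [20, 3, 40, 1, 4]
enqueue(9) -> [20, 3, 40, 1, 4, 9]

Final queue: [20, 3, 40, 1, 4, 9]


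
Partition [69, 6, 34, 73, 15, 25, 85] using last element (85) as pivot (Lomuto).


Pivot: 85
  69 <= 85: advance i (no swap)
  6 <= 85: advance i (no swap)
  34 <= 85: advance i (no swap)
  73 <= 85: advance i (no swap)
  15 <= 85: advance i (no swap)
  25 <= 85: advance i (no swap)
Place pivot at 6: [69, 6, 34, 73, 15, 25, 85]

Partitioned: [69, 6, 34, 73, 15, 25, 85]


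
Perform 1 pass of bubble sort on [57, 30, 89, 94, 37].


Initial: [57, 30, 89, 94, 37]
Pass 1: [30, 57, 89, 37, 94] (2 swaps)

After 1 pass: [30, 57, 89, 37, 94]


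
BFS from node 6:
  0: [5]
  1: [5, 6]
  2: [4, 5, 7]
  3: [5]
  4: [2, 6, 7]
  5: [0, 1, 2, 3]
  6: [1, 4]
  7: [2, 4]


Visit 6, enqueue [1, 4]
Visit 1, enqueue [5]
Visit 4, enqueue [2, 7]
Visit 5, enqueue [0, 3]
Visit 2, enqueue []
Visit 7, enqueue []
Visit 0, enqueue []
Visit 3, enqueue []

BFS order: [6, 1, 4, 5, 2, 7, 0, 3]


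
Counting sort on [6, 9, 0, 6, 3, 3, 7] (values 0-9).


Input: [6, 9, 0, 6, 3, 3, 7]
Counts: [1, 0, 0, 2, 0, 0, 2, 1, 0, 1]

Sorted: [0, 3, 3, 6, 6, 7, 9]


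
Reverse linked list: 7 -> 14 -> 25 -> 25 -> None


Step 1: curr=7, set curr.next=prev(None) | reversed so far: 7
Step 2: curr=14, set curr.next=prev(7) | reversed so far: 14 -> 7
Step 3: curr=25, set curr.next=prev(14) | reversed so far: 25 -> 14 -> 7
Step 4: curr=25, set curr.next=prev(25) | reversed so far: 25 -> 25 -> 14 -> 7

25 -> 25 -> 14 -> 7 -> None


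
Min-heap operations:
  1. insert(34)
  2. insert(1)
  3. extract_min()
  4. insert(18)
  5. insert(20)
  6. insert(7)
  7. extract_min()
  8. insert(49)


insert(34) -> [34]
insert(1) -> [1, 34]
extract_min()->1, [34]
insert(18) -> [18, 34]
insert(20) -> [18, 34, 20]
insert(7) -> [7, 18, 20, 34]
extract_min()->7, [18, 34, 20]
insert(49) -> [18, 34, 20, 49]

Final heap: [18, 34, 20, 49]


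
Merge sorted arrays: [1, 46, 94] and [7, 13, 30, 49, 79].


Take 1 from A
Take 7 from B
Take 13 from B
Take 30 from B
Take 46 from A
Take 49 from B
Take 79 from B

Merged: [1, 7, 13, 30, 46, 49, 79, 94]


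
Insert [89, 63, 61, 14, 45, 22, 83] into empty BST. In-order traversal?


Insert 89: root
Insert 63: L from 89
Insert 61: L from 89 -> L from 63
Insert 14: L from 89 -> L from 63 -> L from 61
Insert 45: L from 89 -> L from 63 -> L from 61 -> R from 14
Insert 22: L from 89 -> L from 63 -> L from 61 -> R from 14 -> L from 45
Insert 83: L from 89 -> R from 63

In-order: [14, 22, 45, 61, 63, 83, 89]


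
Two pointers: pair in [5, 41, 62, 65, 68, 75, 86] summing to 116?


lo=0(5)+hi=6(86)=91
lo=1(41)+hi=6(86)=127
lo=1(41)+hi=5(75)=116

Yes: 41+75=116


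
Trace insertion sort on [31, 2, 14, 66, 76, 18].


Initial: [31, 2, 14, 66, 76, 18]
Insert 2: [2, 31, 14, 66, 76, 18]
Insert 14: [2, 14, 31, 66, 76, 18]
Insert 66: [2, 14, 31, 66, 76, 18]
Insert 76: [2, 14, 31, 66, 76, 18]
Insert 18: [2, 14, 18, 31, 66, 76]

Sorted: [2, 14, 18, 31, 66, 76]


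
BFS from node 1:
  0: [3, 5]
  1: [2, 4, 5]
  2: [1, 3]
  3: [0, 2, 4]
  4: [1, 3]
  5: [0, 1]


Visit 1, enqueue [2, 4, 5]
Visit 2, enqueue [3]
Visit 4, enqueue []
Visit 5, enqueue [0]
Visit 3, enqueue []
Visit 0, enqueue []

BFS order: [1, 2, 4, 5, 3, 0]


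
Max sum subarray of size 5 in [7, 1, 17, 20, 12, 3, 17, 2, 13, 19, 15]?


[0:5]: 57
[1:6]: 53
[2:7]: 69
[3:8]: 54
[4:9]: 47
[5:10]: 54
[6:11]: 66

Max: 69 at [2:7]


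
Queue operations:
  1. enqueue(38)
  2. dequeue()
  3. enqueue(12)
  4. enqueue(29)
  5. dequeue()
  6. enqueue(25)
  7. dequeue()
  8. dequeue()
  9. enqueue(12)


enqueue(38) -> [38]
dequeue()->38, []
enqueue(12) -> [12]
enqueue(29) -> [12, 29]
dequeue()->12, [29]
enqueue(25) -> [29, 25]
dequeue()->29, [25]
dequeue()->25, []
enqueue(12) -> [12]

Final queue: [12]


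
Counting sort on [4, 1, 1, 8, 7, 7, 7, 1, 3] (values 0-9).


Input: [4, 1, 1, 8, 7, 7, 7, 1, 3]
Counts: [0, 3, 0, 1, 1, 0, 0, 3, 1, 0]

Sorted: [1, 1, 1, 3, 4, 7, 7, 7, 8]


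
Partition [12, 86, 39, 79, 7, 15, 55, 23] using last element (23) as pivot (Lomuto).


Pivot: 23
  12 <= 23: advance i (no swap)
  7 <= 23: swap -> [12, 7, 39, 79, 86, 15, 55, 23]
  15 <= 23: swap -> [12, 7, 15, 79, 86, 39, 55, 23]
Place pivot at 3: [12, 7, 15, 23, 86, 39, 55, 79]

Partitioned: [12, 7, 15, 23, 86, 39, 55, 79]


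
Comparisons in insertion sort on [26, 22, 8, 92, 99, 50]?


Algorithm: insertion sort
Input: [26, 22, 8, 92, 99, 50]
Sorted: [8, 22, 26, 50, 92, 99]

8


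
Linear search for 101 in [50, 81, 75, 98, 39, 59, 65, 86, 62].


i=0: 50!=101
i=1: 81!=101
i=2: 75!=101
i=3: 98!=101
i=4: 39!=101
i=5: 59!=101
i=6: 65!=101
i=7: 86!=101
i=8: 62!=101

Not found, 9 comps


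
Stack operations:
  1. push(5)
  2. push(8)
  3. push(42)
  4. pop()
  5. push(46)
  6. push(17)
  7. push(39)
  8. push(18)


push(5) -> [5]
push(8) -> [5, 8]
push(42) -> [5, 8, 42]
pop()->42, [5, 8]
push(46) -> [5, 8, 46]
push(17) -> [5, 8, 46, 17]
push(39) -> [5, 8, 46, 17, 39]
push(18) -> [5, 8, 46, 17, 39, 18]

Final stack: [5, 8, 46, 17, 39, 18]


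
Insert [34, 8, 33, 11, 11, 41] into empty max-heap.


Insert 34: [34]
Insert 8: [34, 8]
Insert 33: [34, 8, 33]
Insert 11: [34, 11, 33, 8]
Insert 11: [34, 11, 33, 8, 11]
Insert 41: [41, 11, 34, 8, 11, 33]

Final heap: [41, 11, 34, 8, 11, 33]


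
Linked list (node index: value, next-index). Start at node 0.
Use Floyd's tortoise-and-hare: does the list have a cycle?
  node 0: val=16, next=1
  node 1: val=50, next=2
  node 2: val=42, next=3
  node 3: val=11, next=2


Floyd's tortoise (slow, +1) and hare (fast, +2):
  init: slow=0, fast=0
  step 1: slow=1, fast=2
  step 2: slow=2, fast=2
  slow == fast at node 2: cycle detected

Cycle: yes


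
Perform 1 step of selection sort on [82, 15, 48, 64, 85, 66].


Initial: [82, 15, 48, 64, 85, 66]
Step 1: min=15 at 1
  Swap: [15, 82, 48, 64, 85, 66]

After 1 step: [15, 82, 48, 64, 85, 66]


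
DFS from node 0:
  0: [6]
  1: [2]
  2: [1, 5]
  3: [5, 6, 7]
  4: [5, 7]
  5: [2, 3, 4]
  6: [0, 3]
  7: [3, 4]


Visit 0, push [6]
Visit 6, push [3]
Visit 3, push [7, 5]
Visit 5, push [4, 2]
Visit 2, push [1]
Visit 1, push []
Visit 4, push [7]
Visit 7, push []

DFS order: [0, 6, 3, 5, 2, 1, 4, 7]


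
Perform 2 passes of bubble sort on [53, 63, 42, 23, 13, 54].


Initial: [53, 63, 42, 23, 13, 54]
Pass 1: [53, 42, 23, 13, 54, 63] (4 swaps)
Pass 2: [42, 23, 13, 53, 54, 63] (3 swaps)

After 2 passes: [42, 23, 13, 53, 54, 63]


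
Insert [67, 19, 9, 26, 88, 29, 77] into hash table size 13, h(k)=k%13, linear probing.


Insert 67: h=2 -> slot 2
Insert 19: h=6 -> slot 6
Insert 9: h=9 -> slot 9
Insert 26: h=0 -> slot 0
Insert 88: h=10 -> slot 10
Insert 29: h=3 -> slot 3
Insert 77: h=12 -> slot 12

Table: [26, None, 67, 29, None, None, 19, None, None, 9, 88, None, 77]


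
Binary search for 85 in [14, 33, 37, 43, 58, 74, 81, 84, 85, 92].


Step 1: lo=0, hi=9, mid=4, val=58
Step 2: lo=5, hi=9, mid=7, val=84
Step 3: lo=8, hi=9, mid=8, val=85

Found at index 8


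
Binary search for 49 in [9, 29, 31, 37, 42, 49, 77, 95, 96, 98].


Step 1: lo=0, hi=9, mid=4, val=42
Step 2: lo=5, hi=9, mid=7, val=95
Step 3: lo=5, hi=6, mid=5, val=49

Found at index 5


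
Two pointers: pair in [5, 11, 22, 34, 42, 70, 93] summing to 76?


lo=0(5)+hi=6(93)=98
lo=0(5)+hi=5(70)=75
lo=1(11)+hi=5(70)=81
lo=1(11)+hi=4(42)=53
lo=2(22)+hi=4(42)=64
lo=3(34)+hi=4(42)=76

Yes: 34+42=76


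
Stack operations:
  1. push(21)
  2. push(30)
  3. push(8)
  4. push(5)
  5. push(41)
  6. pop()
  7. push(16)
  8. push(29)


push(21) -> [21]
push(30) -> [21, 30]
push(8) -> [21, 30, 8]
push(5) -> [21, 30, 8, 5]
push(41) -> [21, 30, 8, 5, 41]
pop()->41, [21, 30, 8, 5]
push(16) -> [21, 30, 8, 5, 16]
push(29) -> [21, 30, 8, 5, 16, 29]

Final stack: [21, 30, 8, 5, 16, 29]


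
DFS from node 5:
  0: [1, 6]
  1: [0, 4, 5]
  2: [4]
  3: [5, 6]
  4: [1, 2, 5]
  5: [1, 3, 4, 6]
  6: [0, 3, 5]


Visit 5, push [6, 4, 3, 1]
Visit 1, push [4, 0]
Visit 0, push [6]
Visit 6, push [3]
Visit 3, push []
Visit 4, push [2]
Visit 2, push []

DFS order: [5, 1, 0, 6, 3, 4, 2]


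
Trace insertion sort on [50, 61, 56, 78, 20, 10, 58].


Initial: [50, 61, 56, 78, 20, 10, 58]
Insert 61: [50, 61, 56, 78, 20, 10, 58]
Insert 56: [50, 56, 61, 78, 20, 10, 58]
Insert 78: [50, 56, 61, 78, 20, 10, 58]
Insert 20: [20, 50, 56, 61, 78, 10, 58]
Insert 10: [10, 20, 50, 56, 61, 78, 58]
Insert 58: [10, 20, 50, 56, 58, 61, 78]

Sorted: [10, 20, 50, 56, 58, 61, 78]


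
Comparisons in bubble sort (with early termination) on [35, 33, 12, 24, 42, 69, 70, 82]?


Algorithm: bubble sort (with early termination)
Input: [35, 33, 12, 24, 42, 69, 70, 82]
Sorted: [12, 24, 33, 35, 42, 69, 70, 82]

18


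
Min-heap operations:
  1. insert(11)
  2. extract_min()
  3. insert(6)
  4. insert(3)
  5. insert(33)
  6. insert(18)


insert(11) -> [11]
extract_min()->11, []
insert(6) -> [6]
insert(3) -> [3, 6]
insert(33) -> [3, 6, 33]
insert(18) -> [3, 6, 33, 18]

Final heap: [3, 6, 33, 18]


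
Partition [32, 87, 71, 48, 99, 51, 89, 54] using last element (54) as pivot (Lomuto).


Pivot: 54
  32 <= 54: advance i (no swap)
  48 <= 54: swap -> [32, 48, 71, 87, 99, 51, 89, 54]
  51 <= 54: swap -> [32, 48, 51, 87, 99, 71, 89, 54]
Place pivot at 3: [32, 48, 51, 54, 99, 71, 89, 87]

Partitioned: [32, 48, 51, 54, 99, 71, 89, 87]


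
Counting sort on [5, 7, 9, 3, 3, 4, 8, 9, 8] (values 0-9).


Input: [5, 7, 9, 3, 3, 4, 8, 9, 8]
Counts: [0, 0, 0, 2, 1, 1, 0, 1, 2, 2]

Sorted: [3, 3, 4, 5, 7, 8, 8, 9, 9]
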